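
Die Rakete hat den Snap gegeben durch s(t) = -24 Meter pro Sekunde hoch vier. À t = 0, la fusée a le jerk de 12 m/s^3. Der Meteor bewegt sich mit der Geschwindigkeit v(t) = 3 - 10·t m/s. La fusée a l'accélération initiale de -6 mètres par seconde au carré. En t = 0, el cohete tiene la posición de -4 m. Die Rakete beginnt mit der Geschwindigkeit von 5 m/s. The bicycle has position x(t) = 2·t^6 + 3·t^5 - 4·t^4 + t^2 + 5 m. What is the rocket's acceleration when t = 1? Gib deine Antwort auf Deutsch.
Wir müssen unsere Gleichung für den Snap s(t) = -24 2-mal integrieren. Durch Integration von dem Snap und Verwendung der Anfangsbedingung j(0) = 12, erhalten wir j(t) = 12 - 24·t. Durch Integration von dem Ruck und Verwendung der Anfangsbedingung a(0) = -6, erhalten wir a(t) = -12·t^2 + 12·t - 6. Mit a(t) = -12·t^2 + 12·t - 6 und Einsetzen von t = 1, finden wir a = -6.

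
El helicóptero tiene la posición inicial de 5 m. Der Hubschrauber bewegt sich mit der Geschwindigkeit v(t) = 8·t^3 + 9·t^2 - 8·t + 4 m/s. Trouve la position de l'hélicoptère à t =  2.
En partant de la vitesse v(t) = 8·t^3 + 9·t^2 - 8·t + 4, nous prenons 1 intégrale. En intégrant la vitesse et en utilisant la condition initiale x(0) = 5, nous obtenons x(t) = 2·t^4 + 3·t^3 - 4·t^2 + 4·t + 5. En utilisant x(t) = 2·t^4 + 3·t^3 - 4·t^2 + 4·t + 5 et en substituant t = 2, nous trouvons x = 53.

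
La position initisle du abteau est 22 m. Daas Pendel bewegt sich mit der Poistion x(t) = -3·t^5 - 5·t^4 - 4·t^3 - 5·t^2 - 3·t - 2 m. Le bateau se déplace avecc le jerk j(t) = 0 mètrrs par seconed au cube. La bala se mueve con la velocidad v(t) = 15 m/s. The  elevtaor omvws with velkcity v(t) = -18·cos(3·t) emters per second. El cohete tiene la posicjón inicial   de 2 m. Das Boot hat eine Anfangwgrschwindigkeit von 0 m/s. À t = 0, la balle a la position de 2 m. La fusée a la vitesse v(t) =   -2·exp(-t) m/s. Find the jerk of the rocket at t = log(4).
We must differentiate our velocity equation v(t) = -2·exp(-t) 2 times. Taking d/dt of v(t), we find a(t) = 2·exp(-t). Differentiating acceleration, we get jerk: j(t) = -2·exp(-t). Using j(t) = -2·exp(-t) and substituting t = log(4), we find j = -1/2.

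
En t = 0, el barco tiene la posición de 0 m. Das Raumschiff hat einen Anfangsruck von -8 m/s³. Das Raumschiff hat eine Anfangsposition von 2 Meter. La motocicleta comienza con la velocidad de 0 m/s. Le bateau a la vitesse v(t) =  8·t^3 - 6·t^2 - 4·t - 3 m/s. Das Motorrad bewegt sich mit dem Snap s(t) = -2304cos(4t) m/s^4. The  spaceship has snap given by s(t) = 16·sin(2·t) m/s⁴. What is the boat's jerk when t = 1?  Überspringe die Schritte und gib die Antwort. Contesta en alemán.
Die Antwort ist 36.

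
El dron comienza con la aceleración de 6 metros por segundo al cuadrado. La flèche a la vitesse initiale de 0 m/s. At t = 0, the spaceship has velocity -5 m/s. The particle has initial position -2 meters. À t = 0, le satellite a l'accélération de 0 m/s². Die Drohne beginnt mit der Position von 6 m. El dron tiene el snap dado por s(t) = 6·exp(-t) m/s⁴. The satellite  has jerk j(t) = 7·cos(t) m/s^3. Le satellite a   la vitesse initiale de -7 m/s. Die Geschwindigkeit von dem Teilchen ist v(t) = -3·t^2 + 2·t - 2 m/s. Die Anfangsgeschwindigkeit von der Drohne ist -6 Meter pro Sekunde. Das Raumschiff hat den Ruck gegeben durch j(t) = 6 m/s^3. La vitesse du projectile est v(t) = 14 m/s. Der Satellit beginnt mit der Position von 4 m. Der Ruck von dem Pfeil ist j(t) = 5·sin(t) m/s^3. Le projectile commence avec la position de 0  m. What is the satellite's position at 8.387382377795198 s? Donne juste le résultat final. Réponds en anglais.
At t = 8.387382377795198, x = -2.02758026667942.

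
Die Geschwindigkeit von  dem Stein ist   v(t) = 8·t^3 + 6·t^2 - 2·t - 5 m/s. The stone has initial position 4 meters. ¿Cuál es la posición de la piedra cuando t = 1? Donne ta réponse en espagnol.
Necesitamos integrar nuestra ecuación de la velocidad v(t) = 8·t^3 + 6·t^2 - 2·t - 5 1 vez. Integrando la velocidad y usando la condición inicial x(0) = 4, obtenemos x(t) = 2·t^4 + 2·t^3 - t^2 - 5·t + 4. Tenemos la posición x(t) = 2·t^4 + 2·t^3 - t^2 - 5·t + 4. Sustituyendo t = 1: x(1) = 2.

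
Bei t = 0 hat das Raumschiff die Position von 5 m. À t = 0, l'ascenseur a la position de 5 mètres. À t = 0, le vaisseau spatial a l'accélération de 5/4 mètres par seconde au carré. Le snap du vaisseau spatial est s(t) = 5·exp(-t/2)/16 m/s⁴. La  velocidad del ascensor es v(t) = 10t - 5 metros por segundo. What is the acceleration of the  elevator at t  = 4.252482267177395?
We must differentiate our velocity equation v(t) = 10·t - 5 1 time. The derivative of velocity gives acceleration: a(t) = 10. We have acceleration a(t) = 10. Substituting t = 4.252482267177395: a(4.252482267177395) = 10.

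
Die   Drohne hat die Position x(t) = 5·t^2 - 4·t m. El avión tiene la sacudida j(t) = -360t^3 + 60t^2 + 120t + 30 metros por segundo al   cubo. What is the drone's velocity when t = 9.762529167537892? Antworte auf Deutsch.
Wir müssen unsere Gleichung für die Position x(t) = 5·t^2 - 4·t 1-mal ableiten. Durch Ableiten von der Position erhalten wir die Geschwindigkeit: v(t) = 10·t - 4. Wir haben die Geschwindigkeit v(t) = 10·t - 4. Durch Einsetzen von t = 9.762529167537892: v(9.762529167537892) = 93.6252916753789.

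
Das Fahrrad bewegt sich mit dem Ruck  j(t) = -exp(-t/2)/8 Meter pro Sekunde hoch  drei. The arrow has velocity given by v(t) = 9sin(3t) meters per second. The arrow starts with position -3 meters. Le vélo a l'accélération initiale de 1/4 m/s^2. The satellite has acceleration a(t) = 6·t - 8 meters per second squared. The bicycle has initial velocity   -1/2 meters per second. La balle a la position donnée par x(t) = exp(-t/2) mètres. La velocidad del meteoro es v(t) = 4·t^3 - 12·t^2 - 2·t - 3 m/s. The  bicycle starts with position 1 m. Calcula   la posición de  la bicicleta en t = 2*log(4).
Necesitamos integrar nuestra ecuación de la sacudida j(t) = -exp(-t/2)/8 3 veces. Tomando ∫j(t)dt y aplicando a(0) = 1/4, encontramos a(t) = exp(-t/2)/4. La antiderivada de la aceleración es la velocidad. Usando v(0) = -1/2, obtenemos v(t) = -exp(-t/2)/2. Tomando ∫v(t)dt y aplicando x(0) = 1, encontramos x(t) = exp(-t/2). Usando x(t) = exp(-t/2) y sustituyendo t = 2*log(4), encontramos x = 1/4.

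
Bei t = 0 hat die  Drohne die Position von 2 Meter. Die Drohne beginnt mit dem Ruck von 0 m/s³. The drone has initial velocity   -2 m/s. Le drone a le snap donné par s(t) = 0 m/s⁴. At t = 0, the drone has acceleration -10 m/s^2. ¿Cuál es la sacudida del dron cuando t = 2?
Partiendo del snap s(t) = 0, tomamos 1 antiderivada. Tomando ∫s(t)dt y aplicando j(0) = 0, encontramos j(t) = 0. Usando j(t) = 0 y sustituyendo t = 2, encontramos j = 0.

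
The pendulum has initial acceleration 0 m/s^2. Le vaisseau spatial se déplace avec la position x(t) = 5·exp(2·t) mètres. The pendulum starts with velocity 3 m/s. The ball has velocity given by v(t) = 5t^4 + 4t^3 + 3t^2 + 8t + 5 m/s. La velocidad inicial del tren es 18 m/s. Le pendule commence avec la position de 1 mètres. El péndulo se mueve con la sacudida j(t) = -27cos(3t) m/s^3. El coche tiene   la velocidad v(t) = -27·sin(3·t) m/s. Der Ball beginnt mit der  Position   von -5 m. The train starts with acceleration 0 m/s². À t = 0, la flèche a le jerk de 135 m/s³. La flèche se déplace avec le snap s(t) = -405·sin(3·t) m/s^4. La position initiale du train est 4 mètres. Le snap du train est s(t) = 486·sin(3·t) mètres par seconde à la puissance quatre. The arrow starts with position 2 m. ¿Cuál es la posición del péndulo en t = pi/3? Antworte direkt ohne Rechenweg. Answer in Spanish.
En t = pi/3, x = 1.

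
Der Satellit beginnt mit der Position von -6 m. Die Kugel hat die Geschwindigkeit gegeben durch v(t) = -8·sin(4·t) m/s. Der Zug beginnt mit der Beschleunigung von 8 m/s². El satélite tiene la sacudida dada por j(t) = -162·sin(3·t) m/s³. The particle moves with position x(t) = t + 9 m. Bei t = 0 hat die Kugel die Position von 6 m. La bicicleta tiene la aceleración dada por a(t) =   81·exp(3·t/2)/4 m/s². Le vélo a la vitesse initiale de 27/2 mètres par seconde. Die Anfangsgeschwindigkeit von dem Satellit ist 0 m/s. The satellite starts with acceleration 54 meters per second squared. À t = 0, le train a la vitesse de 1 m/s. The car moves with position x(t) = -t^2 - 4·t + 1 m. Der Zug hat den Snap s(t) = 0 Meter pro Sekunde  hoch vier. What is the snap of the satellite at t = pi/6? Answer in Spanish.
Debemos derivar nuestra ecuación de la sacudida j(t) = -162·sin(3·t) 1 vez. La derivada de la sacudida da el snap: s(t) = -486·cos(3·t). Usando s(t) = -486·cos(3·t) y sustituyendo t = pi/6, encontramos s = 0.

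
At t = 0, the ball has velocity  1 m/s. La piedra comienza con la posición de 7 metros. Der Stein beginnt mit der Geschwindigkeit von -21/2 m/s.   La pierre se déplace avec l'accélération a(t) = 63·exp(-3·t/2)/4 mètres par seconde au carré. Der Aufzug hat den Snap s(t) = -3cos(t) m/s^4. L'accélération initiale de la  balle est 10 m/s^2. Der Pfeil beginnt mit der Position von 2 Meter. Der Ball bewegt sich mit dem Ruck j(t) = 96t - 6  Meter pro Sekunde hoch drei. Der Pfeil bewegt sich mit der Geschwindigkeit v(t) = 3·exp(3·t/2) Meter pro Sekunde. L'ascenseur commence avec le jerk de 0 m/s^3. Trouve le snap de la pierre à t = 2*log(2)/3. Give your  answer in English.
To solve this, we need to take 2 derivatives of our acceleration equation a(t) = 63·exp(-3·t/2)/4. Differentiating acceleration, we get jerk: j(t) = -189·exp(-3·t/2)/8. Taking d/dt of j(t), we find s(t) = 567·exp(-3·t/2)/16. Using s(t) = 567·exp(-3·t/2)/16 and substituting t = 2*log(2)/3, we find s = 567/32.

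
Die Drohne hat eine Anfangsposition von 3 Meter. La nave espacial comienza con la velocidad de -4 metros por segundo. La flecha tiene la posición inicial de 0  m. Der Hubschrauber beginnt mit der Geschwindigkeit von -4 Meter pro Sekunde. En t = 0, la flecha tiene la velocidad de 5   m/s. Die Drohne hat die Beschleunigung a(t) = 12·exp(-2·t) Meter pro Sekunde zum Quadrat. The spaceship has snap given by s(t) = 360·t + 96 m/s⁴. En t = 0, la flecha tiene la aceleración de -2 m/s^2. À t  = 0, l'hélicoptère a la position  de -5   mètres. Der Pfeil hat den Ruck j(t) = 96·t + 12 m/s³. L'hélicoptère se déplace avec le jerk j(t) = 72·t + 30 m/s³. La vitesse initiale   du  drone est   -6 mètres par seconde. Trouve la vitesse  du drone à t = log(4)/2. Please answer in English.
We must find the integral of our acceleration equation a(t) = 12·exp(-2·t) 1 time. The antiderivative of acceleration, with v(0) = -6, gives velocity: v(t) = -6·exp(-2·t). Using v(t) = -6·exp(-2·t) and substituting t = log(4)/2, we find v = -3/2.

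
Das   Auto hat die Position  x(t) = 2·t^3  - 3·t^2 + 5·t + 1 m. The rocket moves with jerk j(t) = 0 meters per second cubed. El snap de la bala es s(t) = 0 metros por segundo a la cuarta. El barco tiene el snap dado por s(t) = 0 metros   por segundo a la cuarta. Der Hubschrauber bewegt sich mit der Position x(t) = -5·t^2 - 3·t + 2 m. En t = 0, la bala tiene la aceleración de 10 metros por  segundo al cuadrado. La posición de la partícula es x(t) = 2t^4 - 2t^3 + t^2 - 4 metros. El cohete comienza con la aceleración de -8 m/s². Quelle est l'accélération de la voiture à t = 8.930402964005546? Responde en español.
Para resolver esto, necesitamos tomar 2 derivadas de nuestra ecuación de la posición x(t) = 2·t^3 - 3·t^2 + 5·t + 1. Tomando d/dt de x(t), encontramos v(t) = 6·t^2 - 6·t + 5. La derivada de la velocidad da la aceleración: a(t) = 12·t - 6. De la ecuación de la aceleración a(t) = 12·t - 6, sustituimos t = 8.930402964005546 para obtener a = 101.164835568067.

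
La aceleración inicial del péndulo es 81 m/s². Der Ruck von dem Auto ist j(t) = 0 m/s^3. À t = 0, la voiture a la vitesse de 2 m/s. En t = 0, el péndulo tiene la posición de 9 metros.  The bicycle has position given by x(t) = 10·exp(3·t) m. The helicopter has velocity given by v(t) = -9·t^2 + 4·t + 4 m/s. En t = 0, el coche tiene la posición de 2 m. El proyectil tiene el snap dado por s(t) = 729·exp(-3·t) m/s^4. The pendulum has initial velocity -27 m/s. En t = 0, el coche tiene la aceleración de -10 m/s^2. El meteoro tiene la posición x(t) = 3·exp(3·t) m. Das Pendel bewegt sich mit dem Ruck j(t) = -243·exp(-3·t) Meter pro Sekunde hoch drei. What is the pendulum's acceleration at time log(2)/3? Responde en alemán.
Wir müssen unsere Gleichung für den Ruck j(t) = -243·exp(-3·t) 1-mal integrieren. Durch Integration von dem Ruck und Verwendung der Anfangsbedingung a(0) = 81, erhalten wir a(t) = 81·exp(-3·t). Aus der Gleichung für die Beschleunigung a(t) = 81·exp(-3·t), setzen wir t = log(2)/3 ein und erhalten a = 81/2.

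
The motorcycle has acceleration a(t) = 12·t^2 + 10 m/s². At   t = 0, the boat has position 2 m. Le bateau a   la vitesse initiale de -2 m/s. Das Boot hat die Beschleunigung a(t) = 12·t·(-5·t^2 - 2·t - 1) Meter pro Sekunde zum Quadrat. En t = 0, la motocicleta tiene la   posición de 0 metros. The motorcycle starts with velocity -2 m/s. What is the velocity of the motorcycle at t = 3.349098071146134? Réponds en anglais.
Starting from acceleration a(t) = 12·t^2 + 10, we take 1 antiderivative. Finding the integral of a(t) and using v(0) = -2: v(t) = 4·t^3 + 10·t - 2. Using v(t) = 4·t^3 + 10·t - 2 and substituting t = 3.349098071146134, we find v = 181.751050651498.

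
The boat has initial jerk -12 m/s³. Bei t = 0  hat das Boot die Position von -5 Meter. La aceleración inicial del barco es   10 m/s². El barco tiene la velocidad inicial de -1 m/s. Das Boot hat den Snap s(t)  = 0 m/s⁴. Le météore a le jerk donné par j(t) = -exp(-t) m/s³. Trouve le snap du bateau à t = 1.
De l'équation du snap s(t) = 0, nous substituons t = 1 pour obtenir s = 0.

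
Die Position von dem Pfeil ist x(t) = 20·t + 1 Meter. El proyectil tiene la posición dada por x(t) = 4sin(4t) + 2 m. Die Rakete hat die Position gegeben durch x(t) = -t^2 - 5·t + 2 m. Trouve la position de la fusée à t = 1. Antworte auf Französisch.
De l'équation de la position x(t) = -t^2 - 5·t + 2, nous substituons t = 1 pour obtenir x = -4.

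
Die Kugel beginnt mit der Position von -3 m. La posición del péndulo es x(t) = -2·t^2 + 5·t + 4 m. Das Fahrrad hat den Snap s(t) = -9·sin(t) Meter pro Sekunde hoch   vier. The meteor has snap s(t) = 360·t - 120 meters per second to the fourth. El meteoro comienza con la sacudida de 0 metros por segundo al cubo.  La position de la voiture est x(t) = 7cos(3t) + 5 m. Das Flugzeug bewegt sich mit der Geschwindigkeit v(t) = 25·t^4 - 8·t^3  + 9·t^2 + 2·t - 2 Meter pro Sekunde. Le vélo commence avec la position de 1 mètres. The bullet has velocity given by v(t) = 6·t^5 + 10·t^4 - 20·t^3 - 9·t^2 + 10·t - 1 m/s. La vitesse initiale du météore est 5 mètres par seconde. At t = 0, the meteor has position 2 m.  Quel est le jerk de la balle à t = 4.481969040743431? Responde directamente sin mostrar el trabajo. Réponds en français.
Le jerk à t = 4.481969040743431 est j = 12658.8095836316.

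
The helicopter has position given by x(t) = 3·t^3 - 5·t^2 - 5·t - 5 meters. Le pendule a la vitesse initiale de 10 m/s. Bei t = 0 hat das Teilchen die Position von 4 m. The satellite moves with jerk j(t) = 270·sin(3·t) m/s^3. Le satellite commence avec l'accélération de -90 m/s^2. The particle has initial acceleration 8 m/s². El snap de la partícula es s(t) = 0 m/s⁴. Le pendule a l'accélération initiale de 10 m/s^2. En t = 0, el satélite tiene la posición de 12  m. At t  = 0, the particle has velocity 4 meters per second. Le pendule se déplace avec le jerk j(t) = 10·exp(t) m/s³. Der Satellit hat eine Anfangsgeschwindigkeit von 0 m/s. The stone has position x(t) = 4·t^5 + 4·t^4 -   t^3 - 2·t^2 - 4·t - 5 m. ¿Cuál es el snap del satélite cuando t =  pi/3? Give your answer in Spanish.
Partiendo de la sacudida j(t) = 270·sin(3·t), tomamos 1 derivada. Tomando d/dt de j(t), encontramos s(t) = 810·cos(3·t). Usando s(t) = 810·cos(3·t) y sustituyendo t = pi/3, encontramos s = -810.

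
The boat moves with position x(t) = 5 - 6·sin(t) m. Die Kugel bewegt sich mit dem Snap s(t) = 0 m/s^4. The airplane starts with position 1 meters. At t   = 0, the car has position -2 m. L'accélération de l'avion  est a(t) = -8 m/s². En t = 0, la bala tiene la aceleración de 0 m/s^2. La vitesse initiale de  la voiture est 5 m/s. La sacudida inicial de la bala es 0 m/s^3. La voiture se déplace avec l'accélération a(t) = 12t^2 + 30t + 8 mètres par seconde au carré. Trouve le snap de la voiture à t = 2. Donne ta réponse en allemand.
Ausgehend von der Beschleunigung a(t) = 12·t^2 + 30·t + 8, nehmen wir 2 Ableitungen. Die Ableitung von der Beschleunigung ergibt den Ruck: j(t) = 24·t + 30. Mit d/dt von j(t) finden wir s(t) = 24. Mit s(t) = 24 und Einsetzen von t = 2, finden wir s = 24.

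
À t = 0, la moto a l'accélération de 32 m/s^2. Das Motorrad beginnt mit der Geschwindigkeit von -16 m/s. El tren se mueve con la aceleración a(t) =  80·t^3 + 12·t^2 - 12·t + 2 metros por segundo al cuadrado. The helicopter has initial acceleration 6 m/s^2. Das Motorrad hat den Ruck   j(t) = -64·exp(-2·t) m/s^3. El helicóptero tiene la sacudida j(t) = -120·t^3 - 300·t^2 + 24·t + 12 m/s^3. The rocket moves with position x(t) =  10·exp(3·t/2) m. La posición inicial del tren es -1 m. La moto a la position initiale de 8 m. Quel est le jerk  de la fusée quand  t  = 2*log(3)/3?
Nous devons dériver notre équation de la position x(t) = 10·exp(3·t/2) 3 fois. En prenant d/dt de x(t), nous trouvons v(t) = 15·exp(3·t/2). En dérivant la vitesse, nous obtenons l'accélération: a(t) = 45·exp(3·t/2)/2. En prenant d/dt de a(t), nous trouvons j(t) = 135·exp(3·t/2)/4. En utilisant j(t) = 135·exp(3·t/2)/4 et en substituant t = 2*log(3)/3, nous trouvons j = 405/4.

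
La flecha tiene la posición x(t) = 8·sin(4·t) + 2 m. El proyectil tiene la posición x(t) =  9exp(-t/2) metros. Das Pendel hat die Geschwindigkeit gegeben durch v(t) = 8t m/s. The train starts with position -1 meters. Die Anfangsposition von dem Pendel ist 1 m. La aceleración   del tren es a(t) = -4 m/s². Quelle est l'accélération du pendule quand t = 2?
Nous devons dériver notre équation de la vitesse v(t) = 8·t 1 fois. En prenant d/dt de v(t), nous trouvons a(t) = 8. Nous avons l'accélération a(t) = 8. En substituant t = 2: a(2) = 8.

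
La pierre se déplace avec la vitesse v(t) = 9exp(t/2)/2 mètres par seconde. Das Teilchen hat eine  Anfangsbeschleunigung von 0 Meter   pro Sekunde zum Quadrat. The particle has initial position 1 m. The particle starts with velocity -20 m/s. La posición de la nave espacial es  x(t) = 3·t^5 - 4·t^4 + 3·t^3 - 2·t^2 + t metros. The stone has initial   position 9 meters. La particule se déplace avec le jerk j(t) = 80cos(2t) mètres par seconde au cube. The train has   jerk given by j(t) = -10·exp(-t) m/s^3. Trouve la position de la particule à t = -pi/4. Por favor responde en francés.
Nous devons trouver l'intégrale de notre équation du jerk j(t) = 80·cos(2·t) 3 fois. En prenant ∫j(t)dt et en appliquant a(0) = 0, nous trouvons a(t) = 40·sin(2·t). En intégrant l'accélération et en utilisant la condition initiale v(0) = -20, nous obtenons v(t) = -20·cos(2·t). En intégrant la vitesse et en utilisant la condition initiale x(0) = 1, nous obtenons x(t) = 1 - 10·sin(2·t). Nous avons la position x(t) = 1 - 10·sin(2·t). En substituant t = -pi/4: x(-pi/4) = 11.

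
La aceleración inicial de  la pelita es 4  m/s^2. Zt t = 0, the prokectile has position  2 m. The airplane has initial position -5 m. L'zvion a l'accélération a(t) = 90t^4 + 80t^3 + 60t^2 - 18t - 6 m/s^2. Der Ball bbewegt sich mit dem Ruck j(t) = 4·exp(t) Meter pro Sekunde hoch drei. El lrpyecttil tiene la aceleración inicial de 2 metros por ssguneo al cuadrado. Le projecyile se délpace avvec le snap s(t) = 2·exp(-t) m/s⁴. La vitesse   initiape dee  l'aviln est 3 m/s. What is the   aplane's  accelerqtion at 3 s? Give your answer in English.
Using a(t) = 90·t^4 + 80·t^3 + 60·t^2 - 18·t - 6 and substituting t = 3, we find a = 9930.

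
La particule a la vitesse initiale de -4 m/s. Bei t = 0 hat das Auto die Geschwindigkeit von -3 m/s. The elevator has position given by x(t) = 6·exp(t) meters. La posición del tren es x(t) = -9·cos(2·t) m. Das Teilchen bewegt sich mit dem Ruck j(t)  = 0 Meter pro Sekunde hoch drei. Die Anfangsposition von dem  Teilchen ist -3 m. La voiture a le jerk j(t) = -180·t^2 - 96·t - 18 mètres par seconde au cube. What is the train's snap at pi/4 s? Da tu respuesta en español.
Debemos derivar nuestra ecuación de la posición x(t) = -9·cos(2·t) 4 veces. La derivada de la posición da la velocidad: v(t) = 18·sin(2·t). La derivada de la velocidad da la aceleración: a(t) = 36·cos(2·t). La derivada de la aceleración da la sacudida: j(t) = -72·sin(2·t). La derivada de la sacudida da el snap: s(t) = -144·cos(2·t). De la ecuación del snap s(t) = -144·cos(2·t), sustituimos t = pi/4 para obtener s = 0.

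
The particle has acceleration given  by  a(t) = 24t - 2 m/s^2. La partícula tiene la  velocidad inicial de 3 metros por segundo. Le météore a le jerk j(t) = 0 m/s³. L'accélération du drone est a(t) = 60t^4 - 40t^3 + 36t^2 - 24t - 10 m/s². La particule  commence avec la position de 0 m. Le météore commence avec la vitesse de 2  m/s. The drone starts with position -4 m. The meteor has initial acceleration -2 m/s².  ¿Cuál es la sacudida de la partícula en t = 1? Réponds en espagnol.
Partiendo de la aceleración a(t) = 24·t - 2, tomamos 1 derivada. Derivando la aceleración, obtenemos la sacudida: j(t) = 24. De la ecuación de la sacudida j(t) = 24, sustituimos t = 1 para obtener j = 24.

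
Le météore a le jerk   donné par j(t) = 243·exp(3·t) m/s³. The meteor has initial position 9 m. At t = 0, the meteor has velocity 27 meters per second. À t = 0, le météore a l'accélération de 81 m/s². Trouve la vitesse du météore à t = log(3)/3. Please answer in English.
We need to integrate our jerk equation j(t) = 243·exp(3·t) 2 times. Taking ∫j(t)dt and applying a(0) = 81, we find a(t) = 81·exp(3·t). The integral of acceleration, with v(0) = 27, gives velocity: v(t) = 27·exp(3·t). Using v(t) = 27·exp(3·t) and substituting t = log(3)/3, we find v = 81.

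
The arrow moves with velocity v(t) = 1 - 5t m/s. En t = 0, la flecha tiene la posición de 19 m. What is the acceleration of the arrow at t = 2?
Starting from velocity v(t) = 1 - 5·t, we take 1 derivative. Taking d/dt of v(t), we find a(t) = -5. We have acceleration a(t) = -5. Substituting t = 2: a(2) = -5.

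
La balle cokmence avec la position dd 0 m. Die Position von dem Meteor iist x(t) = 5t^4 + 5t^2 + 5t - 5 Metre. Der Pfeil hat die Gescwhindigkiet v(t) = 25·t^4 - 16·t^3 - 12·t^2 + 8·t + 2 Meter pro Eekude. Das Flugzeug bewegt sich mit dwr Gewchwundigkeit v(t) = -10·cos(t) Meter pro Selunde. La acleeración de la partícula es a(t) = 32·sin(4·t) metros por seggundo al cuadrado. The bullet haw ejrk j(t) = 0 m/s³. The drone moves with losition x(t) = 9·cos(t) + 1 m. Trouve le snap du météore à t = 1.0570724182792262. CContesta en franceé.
Nous devons dériver notre équation de la position x(t) = 5·t^4 + 5·t^2 + 5·t - 5 4 fois. En dérivant la position, nous obtenons la vitesse: v(t) = 20·t^3 + 10·t + 5. La dérivée de la vitesse donne l'accélération: a(t) = 60·t^2 + 10. En dérivant l'accélération, nous obtenons le jerk: j(t) = 120·t. La dérivée du jerk donne le snap: s(t) = 120. Nous avons le snap s(t) = 120. En substituant t = 1.0570724182792262: s(1.0570724182792262) = 120.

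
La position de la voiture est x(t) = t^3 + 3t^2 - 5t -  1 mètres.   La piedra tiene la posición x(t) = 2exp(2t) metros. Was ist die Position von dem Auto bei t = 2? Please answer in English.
From the given position equation x(t) = t^3 + 3·t^2 - 5·t - 1, we substitute t = 2 to get x = 9.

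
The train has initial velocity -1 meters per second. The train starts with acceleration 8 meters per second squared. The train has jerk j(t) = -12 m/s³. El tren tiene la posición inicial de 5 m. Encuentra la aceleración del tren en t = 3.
Necesitamos integrar nuestra ecuación de la sacudida j(t) = -12 1 vez. Tomando ∫j(t)dt y aplicando a(0) = 8, encontramos a(t) = 8 - 12·t. Usando a(t) = 8 - 12·t y sustituyendo t = 3, encontramos a = -28.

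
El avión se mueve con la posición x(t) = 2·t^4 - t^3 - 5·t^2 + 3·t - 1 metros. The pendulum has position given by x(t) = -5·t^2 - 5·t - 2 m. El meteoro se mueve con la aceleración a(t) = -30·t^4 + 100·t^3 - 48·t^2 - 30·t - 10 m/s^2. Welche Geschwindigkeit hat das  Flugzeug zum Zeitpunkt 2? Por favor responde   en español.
Para resolver esto, necesitamos tomar 1 derivada de nuestra ecuación de la posición x(t) = 2·t^4 - t^3 - 5·t^2 + 3·t - 1. La derivada de la posición da la velocidad: v(t) = 8·t^3 - 3·t^2 - 10·t + 3. Usando v(t) = 8·t^3 - 3·t^2 - 10·t + 3 y sustituyendo t = 2, encontramos v = 35.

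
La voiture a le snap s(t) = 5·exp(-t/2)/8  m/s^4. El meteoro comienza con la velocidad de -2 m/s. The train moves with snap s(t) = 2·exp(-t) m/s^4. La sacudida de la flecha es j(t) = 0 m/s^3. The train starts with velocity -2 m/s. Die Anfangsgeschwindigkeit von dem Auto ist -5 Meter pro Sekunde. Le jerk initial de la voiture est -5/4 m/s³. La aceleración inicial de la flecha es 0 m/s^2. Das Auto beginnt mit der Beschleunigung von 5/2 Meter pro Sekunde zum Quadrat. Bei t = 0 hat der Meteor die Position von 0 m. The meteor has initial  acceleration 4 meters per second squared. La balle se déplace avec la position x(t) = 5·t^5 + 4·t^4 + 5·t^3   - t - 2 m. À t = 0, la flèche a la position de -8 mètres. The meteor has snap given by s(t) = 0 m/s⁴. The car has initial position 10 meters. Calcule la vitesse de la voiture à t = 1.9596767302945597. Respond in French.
Nous devons intégrer notre équation du snap s(t) = 5·exp(-t/2)/8 3 fois. La primitive du snap est le jerk. En utilisant j(0) = -5/4, nous obtenons j(t) = -5·exp(-t/2)/4. En intégrant le jerk et en utilisant la condition initiale a(0) = 5/2, nous obtenons a(t) = 5·exp(-t/2)/2. L'intégrale de l'accélération, avec v(0) = -5, donne la vitesse: v(t) = -5·exp(-t/2). De l'équation de la vitesse v(t) = -5·exp(-t/2), nous substituons t = 1.9596767302945597 pour obtenir v = -1.87685883554253.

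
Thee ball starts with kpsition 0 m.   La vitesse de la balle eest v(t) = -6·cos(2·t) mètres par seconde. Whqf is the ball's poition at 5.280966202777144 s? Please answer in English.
We need to integrate our velocity equation v(t) = -6·cos(2·t) 1 time. Integrating velocity and using the initial condition x(0) = 0, we get x(t) = -3·sin(2·t). We have position x(t) = -3·sin(2·t). Substituting t = 5.280966202777144: x(5.280966202777144) = 2.72232459245082.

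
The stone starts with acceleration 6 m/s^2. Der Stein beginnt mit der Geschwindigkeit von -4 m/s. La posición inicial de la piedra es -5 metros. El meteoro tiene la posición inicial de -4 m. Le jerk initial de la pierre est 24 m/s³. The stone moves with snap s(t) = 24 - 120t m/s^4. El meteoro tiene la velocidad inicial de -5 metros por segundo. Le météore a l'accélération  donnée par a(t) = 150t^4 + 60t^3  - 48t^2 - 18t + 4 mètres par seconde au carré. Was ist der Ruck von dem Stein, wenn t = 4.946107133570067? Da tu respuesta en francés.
Nous devons intégrer notre équation du snap s(t) = 24 - 120·t 1 fois. En prenant ∫s(t)dt et en appliquant j(0) = 24, nous trouvons j(t) = -60·t^2 + 24·t + 24. Nous avons le jerk j(t) = -60·t^2 + 24·t + 24. En substituant t = 4.946107133570067: j(4.946107133570067) = -1325.13197539948.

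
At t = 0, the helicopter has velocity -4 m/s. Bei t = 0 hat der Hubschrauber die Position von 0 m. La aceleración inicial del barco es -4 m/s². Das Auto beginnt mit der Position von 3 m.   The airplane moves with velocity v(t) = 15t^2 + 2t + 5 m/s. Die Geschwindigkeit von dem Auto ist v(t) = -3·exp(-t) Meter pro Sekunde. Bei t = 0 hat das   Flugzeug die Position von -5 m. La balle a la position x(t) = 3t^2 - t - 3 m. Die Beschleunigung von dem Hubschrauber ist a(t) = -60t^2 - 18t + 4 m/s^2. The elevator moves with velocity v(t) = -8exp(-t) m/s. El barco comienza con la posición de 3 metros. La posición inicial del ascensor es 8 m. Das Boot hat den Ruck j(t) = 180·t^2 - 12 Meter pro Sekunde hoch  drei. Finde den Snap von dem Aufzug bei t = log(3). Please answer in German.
Wir müssen unsere Gleichung für die Geschwindigkeit v(t) = -8·exp(-t) 3-mal ableiten. Die Ableitung von der Geschwindigkeit ergibt die Beschleunigung: a(t) = 8·exp(-t). Die Ableitung von der Beschleunigung ergibt den Ruck: j(t) = -8·exp(-t). Die Ableitung von dem Ruck ergibt den Snap: s(t) = 8·exp(-t). Wir haben den Snap s(t) = 8·exp(-t). Durch Einsetzen von t = log(3): s(log(3)) = 8/3.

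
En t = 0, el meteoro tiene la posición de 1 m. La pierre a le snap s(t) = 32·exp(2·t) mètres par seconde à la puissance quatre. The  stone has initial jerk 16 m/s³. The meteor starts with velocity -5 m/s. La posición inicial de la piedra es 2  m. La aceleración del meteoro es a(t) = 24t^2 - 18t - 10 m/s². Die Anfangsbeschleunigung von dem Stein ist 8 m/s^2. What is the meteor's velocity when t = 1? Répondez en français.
Nous devons intégrer notre équation de l'accélération a(t) = 24·t^2 - 18·t - 10 1 fois. L'intégrale de l'accélération est la vitesse. En utilisant v(0) = -5, nous obtenons v(t) = 8·t^3 - 9·t^2 - 10·t - 5. En utilisant v(t) = 8·t^3 - 9·t^2 - 10·t - 5 et en substituant t = 1, nous trouvons v = -16.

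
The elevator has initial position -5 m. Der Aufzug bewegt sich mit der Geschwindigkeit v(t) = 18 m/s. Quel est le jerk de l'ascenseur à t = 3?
En partant de la vitesse v(t) = 18, nous prenons 2 dérivées. En dérivant la vitesse, nous obtenons l'accélération: a(t) = 0. En dérivant l'accélération, nous obtenons le jerk: j(t) = 0. En utilisant j(t) = 0 et en substituant t = 3, nous trouvons j = 0.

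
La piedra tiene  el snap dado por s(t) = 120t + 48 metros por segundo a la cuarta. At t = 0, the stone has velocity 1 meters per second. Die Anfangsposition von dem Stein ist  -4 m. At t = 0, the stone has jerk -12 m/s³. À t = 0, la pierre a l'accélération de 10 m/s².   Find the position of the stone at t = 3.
Starting from snap s(t) = 120·t + 48, we take 4 integrals. Integrating snap and using the initial condition j(0) = -12, we get j(t) = 60·t^2 + 48·t - 12. Finding the antiderivative of j(t) and using a(0) = 10: a(t) = 20·t^3 + 24·t^2 - 12·t + 10. Finding the integral of a(t) and using v(0) = 1: v(t) = 5·t^4 + 8·t^3 - 6·t^2 + 10·t + 1. Finding the antiderivative of v(t) and using x(0) = -4: x(t) = t^5 + 2·t^4 - 2·t^3 + 5·t^2 + t - 4. From the given position equation x(t) = t^5 + 2·t^4 - 2·t^3 + 5·t^2 + t - 4, we substitute t = 3 to get x = 395.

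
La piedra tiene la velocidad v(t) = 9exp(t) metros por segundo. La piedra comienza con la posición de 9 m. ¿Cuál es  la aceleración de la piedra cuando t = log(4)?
Debemos derivar nuestra ecuación de la velocidad v(t) = 9·exp(t) 1 vez. La derivada de la velocidad da la aceleración: a(t) = 9·exp(t). Tenemos la aceleración a(t) = 9·exp(t). Sustituyendo t = log(4): a(log(4)) = 36.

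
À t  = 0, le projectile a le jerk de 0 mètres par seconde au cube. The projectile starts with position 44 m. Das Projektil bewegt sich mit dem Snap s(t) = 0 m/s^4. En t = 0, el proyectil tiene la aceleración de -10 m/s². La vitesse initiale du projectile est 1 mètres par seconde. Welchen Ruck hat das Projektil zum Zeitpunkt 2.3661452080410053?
Wir müssen das Integral unserer Gleichung für den Snap s(t) = 0 1-mal finden. Das Integral von dem Snap, mit j(0) = 0, ergibt den Ruck: j(t) = 0. Aus der Gleichung für den Ruck j(t) = 0, setzen wir t = 2.3661452080410053 ein und erhalten j = 0.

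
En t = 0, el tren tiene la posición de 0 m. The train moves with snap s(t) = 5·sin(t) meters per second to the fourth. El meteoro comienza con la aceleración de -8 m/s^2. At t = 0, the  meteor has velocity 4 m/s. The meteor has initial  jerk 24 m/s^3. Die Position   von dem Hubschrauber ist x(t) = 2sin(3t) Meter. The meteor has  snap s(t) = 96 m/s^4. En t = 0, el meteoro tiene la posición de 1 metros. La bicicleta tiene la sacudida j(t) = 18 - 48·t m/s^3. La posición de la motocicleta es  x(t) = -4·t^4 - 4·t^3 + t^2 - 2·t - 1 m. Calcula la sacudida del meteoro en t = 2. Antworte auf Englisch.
To solve this, we need to take 1 integral of our snap equation s(t) = 96. Taking ∫s(t)dt and applying j(0) = 24, we find j(t) = 96·t + 24. From the given jerk equation j(t) = 96·t + 24, we substitute t = 2 to get j = 216.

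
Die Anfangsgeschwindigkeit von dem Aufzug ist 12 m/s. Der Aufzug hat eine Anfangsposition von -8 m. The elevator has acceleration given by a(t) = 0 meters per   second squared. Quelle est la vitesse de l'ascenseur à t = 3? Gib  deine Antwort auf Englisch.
We must find the antiderivative of our acceleration equation a(t) = 0 1 time. Integrating acceleration and using the initial condition v(0) = 12, we get v(t) = 12. We have velocity v(t) = 12. Substituting t = 3: v(3) = 12.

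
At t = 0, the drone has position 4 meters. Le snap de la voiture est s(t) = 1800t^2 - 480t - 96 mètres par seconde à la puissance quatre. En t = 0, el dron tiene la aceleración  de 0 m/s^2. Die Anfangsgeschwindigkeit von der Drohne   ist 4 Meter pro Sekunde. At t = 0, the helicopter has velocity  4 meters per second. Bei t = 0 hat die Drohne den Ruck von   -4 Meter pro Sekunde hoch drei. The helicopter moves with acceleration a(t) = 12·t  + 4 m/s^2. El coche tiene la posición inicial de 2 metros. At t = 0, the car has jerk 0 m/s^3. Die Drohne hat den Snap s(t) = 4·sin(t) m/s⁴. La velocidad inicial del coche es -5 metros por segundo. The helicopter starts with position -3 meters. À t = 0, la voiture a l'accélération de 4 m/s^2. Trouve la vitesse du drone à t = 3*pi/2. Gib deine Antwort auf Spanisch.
Para resolver esto, necesitamos tomar 3 integrales de nuestra ecuación del snap s(t) = 4·sin(t). La antiderivada del snap es la sacudida. Usando j(0) = -4, obtenemos j(t) = -4·cos(t). Tomando ∫j(t)dt y aplicando a(0) = 0, encontramos a(t) = -4·sin(t). Integrando la aceleración y usando la condición inicial v(0) = 4, obtenemos v(t) = 4·cos(t). Tenemos la velocidad v(t) = 4·cos(t). Sustituyendo t = 3*pi/2: v(3*pi/2) = 0.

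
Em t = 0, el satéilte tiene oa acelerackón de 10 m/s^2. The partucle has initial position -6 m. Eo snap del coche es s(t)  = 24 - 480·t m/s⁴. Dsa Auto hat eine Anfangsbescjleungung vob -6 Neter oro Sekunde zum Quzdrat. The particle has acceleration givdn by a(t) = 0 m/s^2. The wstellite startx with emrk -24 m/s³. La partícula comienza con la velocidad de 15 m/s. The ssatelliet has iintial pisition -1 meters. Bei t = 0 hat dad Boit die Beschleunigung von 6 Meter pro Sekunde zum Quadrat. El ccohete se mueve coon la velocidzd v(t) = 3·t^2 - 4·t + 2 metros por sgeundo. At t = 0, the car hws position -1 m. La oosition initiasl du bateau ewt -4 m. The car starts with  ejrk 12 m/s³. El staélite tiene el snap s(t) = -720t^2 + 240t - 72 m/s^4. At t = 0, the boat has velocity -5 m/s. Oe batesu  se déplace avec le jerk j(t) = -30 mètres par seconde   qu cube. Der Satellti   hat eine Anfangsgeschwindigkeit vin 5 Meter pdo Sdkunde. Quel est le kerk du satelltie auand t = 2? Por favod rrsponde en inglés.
We must find the integral of our snap equation s(t) = -720·t^2 + 240·t - 72 1 time. Taking ∫s(t)dt and applying j(0) = -24, we find j(t) = -240·t^3 + 120·t^2 - 72·t - 24. From the given jerk equation j(t) = -240·t^3 + 120·t^2 - 72·t - 24, we substitute t = 2 to get j = -1608.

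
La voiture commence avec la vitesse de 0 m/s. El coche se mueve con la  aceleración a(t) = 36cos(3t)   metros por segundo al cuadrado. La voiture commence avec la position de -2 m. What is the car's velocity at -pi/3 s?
To find the answer, we compute 1 antiderivative of a(t) = 36·cos(3·t). The antiderivative of acceleration, with v(0) = 0, gives velocity: v(t) = 12·sin(3·t). From the given velocity equation v(t) = 12·sin(3·t), we substitute t = -pi/3 to get v = 0.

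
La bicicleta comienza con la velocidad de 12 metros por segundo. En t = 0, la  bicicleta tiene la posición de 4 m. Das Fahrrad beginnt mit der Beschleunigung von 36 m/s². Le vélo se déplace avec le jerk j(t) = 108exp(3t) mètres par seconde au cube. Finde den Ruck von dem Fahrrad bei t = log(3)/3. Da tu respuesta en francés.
En utilisant j(t) = 108·exp(3·t) et en substituant t = log(3)/3, nous trouvons j = 324.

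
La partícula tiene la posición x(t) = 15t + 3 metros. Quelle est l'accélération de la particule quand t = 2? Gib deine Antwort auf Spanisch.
Partiendo de la posición x(t) = 15·t + 3, tomamos 2 derivadas. Derivando la posición, obtenemos la velocidad: v(t) = 15. Tomando d/dt de v(t), encontramos a(t) = 0. De la ecuación de la aceleración a(t) = 0, sustituimos t = 2 para obtener a = 0.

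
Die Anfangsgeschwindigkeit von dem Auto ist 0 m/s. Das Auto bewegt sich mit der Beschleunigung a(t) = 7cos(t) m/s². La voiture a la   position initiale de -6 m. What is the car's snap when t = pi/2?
To solve this, we need to take 2 derivatives of our acceleration equation a(t) = 7·cos(t). Taking d/dt of a(t), we find j(t) = -7·sin(t). Taking d/dt of j(t), we find s(t) = -7·cos(t). We have snap s(t) = -7·cos(t). Substituting t = pi/2: s(pi/2) = 0.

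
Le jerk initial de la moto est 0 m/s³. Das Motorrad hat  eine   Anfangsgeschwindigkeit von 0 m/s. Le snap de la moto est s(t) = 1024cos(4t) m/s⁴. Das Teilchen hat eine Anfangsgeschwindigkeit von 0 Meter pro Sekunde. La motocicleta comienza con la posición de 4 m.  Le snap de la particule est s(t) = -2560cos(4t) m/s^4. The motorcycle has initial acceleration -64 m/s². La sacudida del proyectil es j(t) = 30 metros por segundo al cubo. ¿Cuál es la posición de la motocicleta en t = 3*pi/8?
Necesitamos integrar nuestra ecuación del snap s(t) = 1024·cos(4·t) 4 veces. La antiderivada del snap es la sacudida. Usando j(0) = 0, obtenemos j(t) = 256·sin(4·t). Tomando ∫j(t)dt y aplicando a(0) = -64, encontramos a(t) = -64·cos(4·t). La integral de la aceleración, con v(0) = 0, da la velocidad: v(t) = -16·sin(4·t). La antiderivada de la velocidad, con x(0) = 4, da la posición: x(t) = 4·cos(4·t). De la ecuación de la posición x(t) = 4·cos(4·t), sustituimos t = 3*pi/8 para obtener x = 0.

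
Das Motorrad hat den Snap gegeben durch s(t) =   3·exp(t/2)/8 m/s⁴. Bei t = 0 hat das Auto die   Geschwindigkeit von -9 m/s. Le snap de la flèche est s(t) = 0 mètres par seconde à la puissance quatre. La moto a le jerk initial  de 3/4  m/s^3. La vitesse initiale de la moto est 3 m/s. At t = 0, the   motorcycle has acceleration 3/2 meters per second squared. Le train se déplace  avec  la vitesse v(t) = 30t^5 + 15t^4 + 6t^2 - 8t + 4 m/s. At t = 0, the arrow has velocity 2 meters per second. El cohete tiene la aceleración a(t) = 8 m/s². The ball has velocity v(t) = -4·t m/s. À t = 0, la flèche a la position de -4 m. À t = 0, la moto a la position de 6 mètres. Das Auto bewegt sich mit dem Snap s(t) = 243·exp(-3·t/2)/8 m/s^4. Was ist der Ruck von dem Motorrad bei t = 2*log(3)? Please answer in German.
Wir müssen unsere Gleichung für den Snap s(t) = 3·exp(t/2)/8 1-mal integrieren. Mit ∫s(t)dt und Anwendung von j(0) = 3/4, finden wir j(t) = 3·exp(t/2)/4. Wir haben den Ruck j(t) = 3·exp(t/2)/4. Durch Einsetzen von t = 2*log(3): j(2*log(3)) = 9/4.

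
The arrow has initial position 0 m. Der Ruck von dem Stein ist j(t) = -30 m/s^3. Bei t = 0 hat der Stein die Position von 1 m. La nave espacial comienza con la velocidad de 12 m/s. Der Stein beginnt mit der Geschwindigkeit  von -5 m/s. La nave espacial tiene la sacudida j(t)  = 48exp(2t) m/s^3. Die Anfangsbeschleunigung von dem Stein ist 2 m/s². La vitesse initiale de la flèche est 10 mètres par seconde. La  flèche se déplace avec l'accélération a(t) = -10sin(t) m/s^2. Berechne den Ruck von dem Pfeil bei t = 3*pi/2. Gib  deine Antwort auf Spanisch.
Debemos derivar nuestra ecuación de la aceleración a(t) = -10·sin(t) 1 vez. Derivando la aceleración, obtenemos la sacudida: j(t) = -10·cos(t). Tenemos la sacudida j(t) = -10·cos(t). Sustituyendo t = 3*pi/2: j(3*pi/2) = 0.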